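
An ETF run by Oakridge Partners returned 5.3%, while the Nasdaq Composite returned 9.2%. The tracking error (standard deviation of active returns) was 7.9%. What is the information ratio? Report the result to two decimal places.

-0.49

IR = (Rp − Rb) / TE = (5.3% − 9.2%) / 7.9% = -3.90% / 7.9% = -0.4937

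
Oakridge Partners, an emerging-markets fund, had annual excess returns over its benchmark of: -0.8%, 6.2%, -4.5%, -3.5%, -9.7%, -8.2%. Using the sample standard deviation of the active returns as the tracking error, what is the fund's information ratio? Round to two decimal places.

-0.60

Mean return r̄ = -20.50 / 6 = -3.4167%
Σ(r − r̄)² = (-0.8 − (-3.4167))² + (6.2 − (-3.4167))² + … = 162.8683
σ = √[162.8683 / 5] = 5.7073%
IR = r̄ / tracking error = -3.4167 / 5.7073 = -0.5987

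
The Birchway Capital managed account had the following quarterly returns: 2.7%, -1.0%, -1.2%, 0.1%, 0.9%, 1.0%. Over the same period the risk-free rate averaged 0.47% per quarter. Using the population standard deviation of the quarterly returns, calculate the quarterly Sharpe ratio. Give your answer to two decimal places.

μ = (2.7 − 1 − 1.2 + 0.1 + 0.9 + 1) / 6 = 0.4167%
Σ(r − μ)² = (2.7 − 0.4167)² + (-1 − 0.4167)² + … = 10.5083
population σ = √(10.5083 / 6) = √1.7514 = 1.3234%
Sharpe = (μ − rf) / σ = (0.4167 − 0.47) / 1.3234 = -0.0533 / 1.3234 = -0.0403

-0.04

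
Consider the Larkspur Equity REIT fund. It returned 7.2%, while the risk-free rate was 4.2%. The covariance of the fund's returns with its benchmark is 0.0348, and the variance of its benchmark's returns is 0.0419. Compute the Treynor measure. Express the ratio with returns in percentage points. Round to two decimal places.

β = Cov / Var = 0.0348 / 0.0419 = 0.8305
Treynor = (Rp − Rf) / β = (7.2% − 4.2%) / 0.8305 = 3.00 / 0.8305 = 3.6123

3.61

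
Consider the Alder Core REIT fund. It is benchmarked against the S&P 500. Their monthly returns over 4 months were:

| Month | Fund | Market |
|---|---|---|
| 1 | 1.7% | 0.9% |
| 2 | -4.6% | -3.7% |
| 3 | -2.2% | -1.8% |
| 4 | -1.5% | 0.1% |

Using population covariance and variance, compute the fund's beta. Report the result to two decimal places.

r̄p = -1.6500%,  r̄m = -1.1250%
Cov = Σ(rp − r̄p)(rm − r̄m) / 4 = 3.7338
Var(rm) = Σ(rm − r̄m)² / 4 = 3.1719
β = Cov / Var = 3.7338 / 3.1719 = 1.1771

1.18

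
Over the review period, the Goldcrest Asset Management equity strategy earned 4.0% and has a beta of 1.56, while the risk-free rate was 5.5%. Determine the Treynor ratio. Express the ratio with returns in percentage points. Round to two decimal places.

Treynor = (Rp − Rf) / β = (4.0% − 5.5%) / 1.56 = -1.50 / 1.56 = -0.9615

-0.96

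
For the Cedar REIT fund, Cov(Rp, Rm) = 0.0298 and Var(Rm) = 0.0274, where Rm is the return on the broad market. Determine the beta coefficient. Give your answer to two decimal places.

1.09

β = Cov(Rp, Rm) / Var(Rm) = 0.0298 / 0.0274 = 1.0876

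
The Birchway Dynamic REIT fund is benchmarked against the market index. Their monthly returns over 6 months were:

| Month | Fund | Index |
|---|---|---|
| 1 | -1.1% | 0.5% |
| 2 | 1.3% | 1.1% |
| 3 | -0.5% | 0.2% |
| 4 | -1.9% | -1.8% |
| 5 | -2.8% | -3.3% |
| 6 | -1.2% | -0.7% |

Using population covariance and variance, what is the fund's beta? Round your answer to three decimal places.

r̄p = -1.0333%,  r̄m = -0.6667%
Cov = Σ(rp − r̄p)(rm − r̄m) / 6 = 1.6911
Var(rm) = Σ(rm − r̄m)² / 6 = 2.2422
β = Cov / Var = 1.6911 / 2.2422 = 0.7542

0.754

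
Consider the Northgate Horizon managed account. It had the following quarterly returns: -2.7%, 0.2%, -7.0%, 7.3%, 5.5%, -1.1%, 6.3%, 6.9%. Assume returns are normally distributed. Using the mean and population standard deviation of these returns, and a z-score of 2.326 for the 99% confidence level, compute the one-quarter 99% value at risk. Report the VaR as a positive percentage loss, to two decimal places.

9.67

μ = (-2.7 + 0.2 − 7 + 7.3 + 5.5 − 1.1 + 6.3 + 6.9) / 8 = 15.40 / 8 = 1.9250%
Σ(r − μ)² = (-2.7 − 1.9250)² + (0.2 − 1.9250)² + (-7 − 1.9250)² + … = 198.7350
population σ = √(198.7350 / 8) = √24.8419 = 4.9842%
VaR = −(μ − z·σ) = −(1.9250 − 2.326 × 4.9842) = −(-9.6682) = 9.6682%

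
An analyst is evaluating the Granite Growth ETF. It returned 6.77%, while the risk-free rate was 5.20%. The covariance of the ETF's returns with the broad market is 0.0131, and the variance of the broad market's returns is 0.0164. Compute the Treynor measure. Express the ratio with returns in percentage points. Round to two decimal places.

β = Cov / Var = 0.0131 / 0.0164 = 0.7988
Treynor = (Rp − Rf) / β = (6.77% − 5.20%) / 0.7988 = 1.57 / 0.7988 = 1.9654

1.97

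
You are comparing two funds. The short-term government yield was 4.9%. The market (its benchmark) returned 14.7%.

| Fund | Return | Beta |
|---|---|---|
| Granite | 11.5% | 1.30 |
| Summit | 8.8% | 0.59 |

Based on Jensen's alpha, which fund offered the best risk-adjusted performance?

Granite: α = 11.5% − [4.9% + 1.30 × (14.7% − 4.9%)] = -6.140
Summit: α = 8.8% − [4.9% + 0.59 × (14.7% − 4.9%)] = -1.882
Highest: Summit (-1.882).

Summit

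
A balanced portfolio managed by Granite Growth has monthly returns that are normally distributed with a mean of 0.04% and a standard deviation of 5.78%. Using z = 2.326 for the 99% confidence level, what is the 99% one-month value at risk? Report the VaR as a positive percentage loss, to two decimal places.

13.40

VaR (as % loss) = −(μ − z·σ) = −(0.04% − 2.326 × 5.78%) = −(-13.40428%) = 13.40428%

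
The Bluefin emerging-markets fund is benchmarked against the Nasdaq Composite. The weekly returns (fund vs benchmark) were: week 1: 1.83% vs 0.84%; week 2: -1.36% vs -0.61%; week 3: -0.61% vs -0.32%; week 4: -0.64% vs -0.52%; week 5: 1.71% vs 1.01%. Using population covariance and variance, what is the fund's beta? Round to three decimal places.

1.865

r̄p = 0.1860%,  r̄m = 0.0800%
Cov = Σ(rp − r̄p)(rm − r̄m) / 5 = 0.9095
Var(rm) = Σ(rm − r̄m)² / 5 = 0.4877
β = Cov / Var = 0.9095 / 0.4877 = 1.8649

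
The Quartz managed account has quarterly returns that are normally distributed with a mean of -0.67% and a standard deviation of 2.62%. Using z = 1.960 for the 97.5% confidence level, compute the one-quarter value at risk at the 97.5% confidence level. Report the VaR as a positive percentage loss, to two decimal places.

5.81

VaR (as % loss) = −(μ − z·σ) = −(-0.67% − 1.960 × 2.62%) = −(-5.8052%) = 5.8052%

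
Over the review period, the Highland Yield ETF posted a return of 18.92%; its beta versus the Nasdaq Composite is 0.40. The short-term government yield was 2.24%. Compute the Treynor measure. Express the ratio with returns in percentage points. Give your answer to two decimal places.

41.70

Treynor = (Rp − Rf) / β = (18.92% − 2.24%) / 0.40 = 16.68 / 0.40 = 41.7000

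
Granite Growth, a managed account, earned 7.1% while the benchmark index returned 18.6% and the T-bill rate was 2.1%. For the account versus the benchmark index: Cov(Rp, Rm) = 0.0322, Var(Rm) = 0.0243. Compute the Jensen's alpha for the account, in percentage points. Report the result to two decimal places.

β = Cov / Var = 0.0322 / 0.0243 = 1.3251
E[R] = Rf + β(Rm − Rf) = 2.1% + 1.3251 × (18.6% − 2.1%) = 23.9642%
α = Rp − E[R] = 7.1% − 23.9642% = -16.8642

-16.86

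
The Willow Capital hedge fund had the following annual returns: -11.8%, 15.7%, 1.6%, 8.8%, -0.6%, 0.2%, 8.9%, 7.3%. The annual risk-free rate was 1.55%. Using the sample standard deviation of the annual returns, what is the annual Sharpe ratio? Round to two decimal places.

Mean return μ = 30.10 / 8 = 3.7625%
Σ(r − μ)² = (-11.8 − 3.7625)² + (15.7 − 3.7625)² + … = 485.3788
σ = √[485.3788 / 7] = 8.3271%
Sharpe = (μ − rf) / σ = (3.7625 − 1.55) / 8.3271 = 2.2125 / 8.3271 = 0.2657

0.27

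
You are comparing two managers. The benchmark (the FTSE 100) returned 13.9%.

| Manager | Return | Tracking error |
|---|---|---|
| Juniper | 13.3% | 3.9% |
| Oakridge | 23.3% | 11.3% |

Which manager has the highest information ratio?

Juniper: IR = (13.3% − 13.9%) / 3.9% = -0.154
Oakridge: IR = (23.3% − 13.9%) / 11.3% = 0.832
Highest: Oakridge (0.832).

Oakridge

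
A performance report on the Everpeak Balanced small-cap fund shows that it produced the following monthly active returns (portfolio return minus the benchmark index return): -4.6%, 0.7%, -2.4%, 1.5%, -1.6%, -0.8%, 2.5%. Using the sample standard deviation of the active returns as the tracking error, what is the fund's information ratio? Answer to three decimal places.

-0.274

r̄ = (-4.6 + 0.7 − 2.4 + 1.5 − 1.6 − 0.8 + 2.5) / 7 = -0.6714%
Σ(r − r̄)² = (-4.6 − (-0.6714))² + (0.7 − (-0.6714))² + (-2.4 − (-0.6714))² + … = 35.9543
σ = √[35.9543 / 6] = 2.4479%
IR = r̄ / tracking error = -0.6714 / 2.4479 = -0.2743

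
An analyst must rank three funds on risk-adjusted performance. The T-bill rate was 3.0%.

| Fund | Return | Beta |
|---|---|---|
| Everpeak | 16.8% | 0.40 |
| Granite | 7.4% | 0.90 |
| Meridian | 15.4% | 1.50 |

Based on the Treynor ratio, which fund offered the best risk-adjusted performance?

Everpeak: Treynor = (16.8% − 3.0%) / 0.40 = 34.500
Granite: Treynor = (7.4% − 3.0%) / 0.90 = 4.889
Meridian: Treynor = (15.4% − 3.0%) / 1.50 = 8.267
Highest: Everpeak (34.500).

Everpeak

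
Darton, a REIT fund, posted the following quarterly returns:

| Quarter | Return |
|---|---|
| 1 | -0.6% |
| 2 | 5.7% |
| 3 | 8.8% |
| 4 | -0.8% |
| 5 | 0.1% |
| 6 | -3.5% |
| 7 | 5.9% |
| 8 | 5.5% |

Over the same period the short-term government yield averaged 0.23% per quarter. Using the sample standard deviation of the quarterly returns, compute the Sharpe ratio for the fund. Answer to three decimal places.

0.553

μ = (-0.6 + 5.7 + 8.8 − 0.8 + 0.1 − 3.5 + 5.9 + 5.5) / 8 = 21.10 / 8 = 2.6375%
Σ(r − μ)² = (-0.6 − 2.6375)² + (5.7 − 2.6375)² + … = 132.5988
σ = √[132.5988 / 7] = 4.3523%
Sharpe = (μ − rf) / σ = (2.6375 − 0.23) / 4.3523 = 2.4075 / 4.3523 = 0.5532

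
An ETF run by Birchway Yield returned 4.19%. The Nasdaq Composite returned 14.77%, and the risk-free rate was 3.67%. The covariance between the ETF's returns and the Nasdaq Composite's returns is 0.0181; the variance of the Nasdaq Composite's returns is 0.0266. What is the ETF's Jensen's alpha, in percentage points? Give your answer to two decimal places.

-7.03

β = Cov / Var = 0.0181 / 0.0266 = 0.6805
E[R] = Rf + β(Rm − Rf) = 3.67% + 0.6805 × (14.77% − 3.67%) = 11.2236%
α = Rp − E[R] = 4.19% − 11.2236% = -7.0336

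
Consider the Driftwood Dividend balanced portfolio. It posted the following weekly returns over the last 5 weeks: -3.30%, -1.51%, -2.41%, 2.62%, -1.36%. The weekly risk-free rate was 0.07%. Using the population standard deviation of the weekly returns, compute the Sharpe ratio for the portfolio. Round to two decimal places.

r̄ = (-3.3 − 1.51 − 2.41 + 2.62 − 1.36) / 5 = -1.1920%
Σ(r − r̄)² = 20.5879; population σ = √(20.5879/5) = 2.0292%
Sharpe = (r̄ − rf) / σ = (-1.1920 − 0.07) / 2.0292 = -1.2620 / 2.0292 = -0.6219

-0.62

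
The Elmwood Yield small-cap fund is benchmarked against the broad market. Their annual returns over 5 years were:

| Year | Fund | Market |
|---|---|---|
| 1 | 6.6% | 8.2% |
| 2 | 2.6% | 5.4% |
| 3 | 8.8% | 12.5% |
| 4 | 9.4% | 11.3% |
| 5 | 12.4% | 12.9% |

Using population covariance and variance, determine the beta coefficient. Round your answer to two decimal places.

r̄p = 7.9600%,  r̄m = 10.0600%
Cov = Σ(rp − r̄p)(rm − r̄m) / 5 = 8.7904
Var(rm) = Σ(rm − r̄m)² / 5 = 8.1464
β = Cov / Var = 8.7904 / 8.1464 = 1.0791

1.08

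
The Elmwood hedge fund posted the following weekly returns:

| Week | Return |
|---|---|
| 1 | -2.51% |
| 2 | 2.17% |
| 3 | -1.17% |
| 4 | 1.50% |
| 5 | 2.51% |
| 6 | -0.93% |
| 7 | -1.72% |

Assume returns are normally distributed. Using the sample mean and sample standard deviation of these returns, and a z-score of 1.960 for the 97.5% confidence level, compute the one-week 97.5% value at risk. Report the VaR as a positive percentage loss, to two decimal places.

4.00

r̄ = (-2.51 + 2.17 − 1.17 + 1.5 + 2.51 − 0.93 − 1.72) / 7 = -0.150 / 7 = -0.0214%
Σ(r − r̄)² = (-2.51 − (-0.0214))² + (2.17 − (-0.0214))² + (-1.17 − (-0.0214))² + … = 24.7481
σ = √[24.7481 / 6] = 2.0309%
VaR = −(r̄ − z·σ) = −(-0.0214 − 1.960 × 2.0309) = −(-4.0020) = 4.0020%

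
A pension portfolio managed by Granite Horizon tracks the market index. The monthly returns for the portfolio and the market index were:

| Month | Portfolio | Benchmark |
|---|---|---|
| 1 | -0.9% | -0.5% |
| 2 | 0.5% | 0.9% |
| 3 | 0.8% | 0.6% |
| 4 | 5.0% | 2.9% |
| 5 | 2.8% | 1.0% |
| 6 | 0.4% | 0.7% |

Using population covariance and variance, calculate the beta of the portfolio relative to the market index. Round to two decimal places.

1.79

r̄p = 1.4333%,  r̄m = 0.9333%
Cov = Σ(rp − r̄p)(rm − r̄m) / 6 = 1.8222
Var(rm) = Σ(rm − r̄m)² / 6 = 1.0156
β = Cov / Var = 1.8222 / 1.0156 = 1.7942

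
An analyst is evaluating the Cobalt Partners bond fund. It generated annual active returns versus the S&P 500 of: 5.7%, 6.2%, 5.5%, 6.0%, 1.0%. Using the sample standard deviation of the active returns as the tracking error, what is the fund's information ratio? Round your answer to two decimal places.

2.23

r̄ = (5.7 + 6.2 + 5.5 + 6 + 1) / 5 = 4.8800%
Σ(r − r̄)² = (5.7 − 4.8800)² + (6.2 − 4.8800)² + (5.5 − 4.8800)² + … = 19.1080
sample σ = √(19.1080 / 4) = √4.7770 = 2.1856%
IR = r̄ / tracking error = 4.8800 / 2.1856 = 2.2328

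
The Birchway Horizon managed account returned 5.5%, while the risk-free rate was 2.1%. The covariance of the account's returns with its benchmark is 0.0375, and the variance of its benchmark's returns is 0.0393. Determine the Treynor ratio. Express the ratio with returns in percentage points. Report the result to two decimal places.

3.56

β = Cov / Var = 0.0375 / 0.0393 = 0.9542
Treynor = (Rp − Rf) / β = (5.5% − 2.1%) / 0.9542 = 3.40 / 0.9542 = 3.5632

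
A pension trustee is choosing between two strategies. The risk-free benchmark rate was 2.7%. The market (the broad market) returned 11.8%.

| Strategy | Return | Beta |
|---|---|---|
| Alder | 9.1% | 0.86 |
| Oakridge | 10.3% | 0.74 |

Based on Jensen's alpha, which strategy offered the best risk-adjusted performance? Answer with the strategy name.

Oakridge

Alder: α = 9.1% − [2.7% + 0.86 × (11.8% − 2.7%)] = -1.426
Oakridge: α = 10.3% − [2.7% + 0.74 × (11.8% − 2.7%)] = 0.866
Highest: Oakridge (0.866).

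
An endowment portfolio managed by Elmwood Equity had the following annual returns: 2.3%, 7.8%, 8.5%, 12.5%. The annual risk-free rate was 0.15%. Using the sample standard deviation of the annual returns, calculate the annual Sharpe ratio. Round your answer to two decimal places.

r̄ = (2.3 + 7.8 + 8.5 + 12.5) / 4 = 31.10 / 4 = 7.7750%
Sample σ = √[Σ(r − r̄)² / 3] = √[52.8275 / 3] = √17.6092 = 4.1963%
Sharpe = (r̄ − rf) / σ = (7.7750 − 0.15) / 4.1963 = 7.6250 / 4.1963 = 1.8171

1.82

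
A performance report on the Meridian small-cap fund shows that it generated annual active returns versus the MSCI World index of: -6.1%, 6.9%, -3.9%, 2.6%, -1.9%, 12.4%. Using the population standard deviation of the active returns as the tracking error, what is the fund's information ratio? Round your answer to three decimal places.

r̄ = (-6.1 + 6.9 − 3.9 + 2.6 − 1.9 + 12.4) / 6 = 10.00 / 6 = 1.6667%
Population σ = √[Σ(r − r̄)² / 6] = √[247.4933 / 6] = √41.2489 = 6.4225%
IR = r̄ / tracking error = 1.6667 / 6.4225 = 0.2595

0.260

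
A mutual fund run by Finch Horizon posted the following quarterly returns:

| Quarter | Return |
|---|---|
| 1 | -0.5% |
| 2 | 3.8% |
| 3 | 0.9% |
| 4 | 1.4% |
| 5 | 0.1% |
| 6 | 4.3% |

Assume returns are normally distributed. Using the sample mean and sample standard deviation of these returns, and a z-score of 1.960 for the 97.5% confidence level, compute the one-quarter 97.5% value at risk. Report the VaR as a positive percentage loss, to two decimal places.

r̄ = (-0.5 + 3.8 + 0.9 + 1.4 + 0.1 + 4.3) / 6 = 10.00 / 6 = 1.6667%
Σ(r − r̄)² = (-0.5 − 1.6667)² + (3.8 − 1.6667)² + … = 19.2933
sample σ = √(19.2933 / 5) = √3.8587 = 1.9644%
VaR = −(r̄ − z·σ) = −(1.6667 − 1.960 × 1.9644) = −(-2.1835) = 2.1835%

2.18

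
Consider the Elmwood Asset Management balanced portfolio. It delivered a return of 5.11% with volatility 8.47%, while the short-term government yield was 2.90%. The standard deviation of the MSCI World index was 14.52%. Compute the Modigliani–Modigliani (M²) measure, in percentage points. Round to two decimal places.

Sharpe = (Rp − Rf) / σp = (5.11% − 2.90%) / 8.47% = 0.2609
M² = Rf + Sharpe × σm = 2.90% + 0.2609 × 14.52% = 6.6883%

6.69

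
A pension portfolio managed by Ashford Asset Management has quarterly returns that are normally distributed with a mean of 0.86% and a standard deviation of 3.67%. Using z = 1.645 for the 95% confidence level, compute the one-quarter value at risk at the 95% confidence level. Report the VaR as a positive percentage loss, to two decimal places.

VaR (as % loss) = −(μ − z·σ) = −(0.86% − 1.645 × 3.67%) = −(-5.17715%) = 5.17715%

5.18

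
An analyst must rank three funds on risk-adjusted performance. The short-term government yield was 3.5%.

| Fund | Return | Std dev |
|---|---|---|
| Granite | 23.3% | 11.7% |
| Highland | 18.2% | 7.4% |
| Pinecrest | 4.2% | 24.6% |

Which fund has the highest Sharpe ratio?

Granite: Sharpe ratio = (23.3% − 3.5%) / 11.7% = 1.692
Highland: Sharpe ratio = (18.2% − 3.5%) / 7.4% = 1.986
Pinecrest: Sharpe ratio = (4.2% − 3.5%) / 24.6% = 0.028
Highest: Highland (1.986).

Highland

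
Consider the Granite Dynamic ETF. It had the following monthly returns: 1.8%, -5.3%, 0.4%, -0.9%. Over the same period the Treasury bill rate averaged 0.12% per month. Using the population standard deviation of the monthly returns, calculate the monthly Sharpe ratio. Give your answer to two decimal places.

-0.42

r̄ = (1.8 − 5.3 + 0.4 − 0.9) / 4 = -4.00 / 4 = -1.0000%
Σ(r − r̄)² = (1.8 − (-1.0000))² + (-5.3 − (-1.0000))² + (0.4 − (-1.0000))² + … = 28.3000
population σ = √(28.3000 / 4) = √7.0750 = 2.6599%
Sharpe = (r̄ − rf) / σ = (-1.0000 − 0.12) / 2.6599 = -1.1200 / 2.6599 = -0.4211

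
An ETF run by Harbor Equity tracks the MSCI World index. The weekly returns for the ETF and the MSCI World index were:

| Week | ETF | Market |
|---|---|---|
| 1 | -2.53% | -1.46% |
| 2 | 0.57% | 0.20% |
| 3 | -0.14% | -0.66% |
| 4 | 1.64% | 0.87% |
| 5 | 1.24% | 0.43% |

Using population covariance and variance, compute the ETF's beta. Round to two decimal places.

1.72

r̄p = 0.1560%,  r̄m = -0.1240%
Cov = Σ(rp − r̄p)(rm − r̄m) / 5 = 1.1914
Var(rm) = Σ(rm − r̄m)² / 5 = 0.6944
β = Cov / Var = 1.1914 / 0.6944 = 1.7157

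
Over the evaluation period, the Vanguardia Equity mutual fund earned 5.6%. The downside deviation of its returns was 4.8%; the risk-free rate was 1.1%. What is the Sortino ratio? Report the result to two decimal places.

Sortino = (Rp − Rf) / σd = (5.6% − 1.1%) / 4.8% = 4.50% / 4.8% = 0.9375

0.94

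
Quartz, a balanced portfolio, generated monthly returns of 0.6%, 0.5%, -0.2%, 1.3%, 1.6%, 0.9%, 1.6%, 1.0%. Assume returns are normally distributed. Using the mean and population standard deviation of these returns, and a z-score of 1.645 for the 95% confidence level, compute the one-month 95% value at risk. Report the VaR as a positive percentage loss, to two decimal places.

0.03

r̄ = (0.6 + 0.5 − 0.2 + 1.3 + 1.6 + 0.9 + 1.6 + 1) / 8 = 0.9125%
Population std dev = √[2.6088 / 8] = 0.5711%
VaR = −(r̄ − z·σ) = −(0.9125 − 1.645 × 0.5711) = −(-0.0270) = 0.0270%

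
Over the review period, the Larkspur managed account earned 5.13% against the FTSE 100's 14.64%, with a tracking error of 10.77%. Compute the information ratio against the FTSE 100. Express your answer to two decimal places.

-0.88

IR = (Rp − Rb) / TE = (5.13% − 14.64%) / 10.77% = -9.51% / 10.77% = -0.8830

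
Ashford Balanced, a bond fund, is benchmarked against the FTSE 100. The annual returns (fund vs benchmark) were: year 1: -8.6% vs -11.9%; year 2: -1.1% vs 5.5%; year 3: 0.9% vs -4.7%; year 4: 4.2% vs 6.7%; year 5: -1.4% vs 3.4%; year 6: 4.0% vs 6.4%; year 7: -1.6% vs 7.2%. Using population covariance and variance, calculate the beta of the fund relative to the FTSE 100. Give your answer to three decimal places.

r̄p = -0.5143%,  r̄m = 1.8000%
Cov = Σ(rp − r̄p)(rm − r̄m) / 7 = 19.4286
Var(rm) = Σ(rm − r̄m)² / 7 = 45.7886
β = Cov / Var = 19.4286 / 45.7886 = 0.4243

0.424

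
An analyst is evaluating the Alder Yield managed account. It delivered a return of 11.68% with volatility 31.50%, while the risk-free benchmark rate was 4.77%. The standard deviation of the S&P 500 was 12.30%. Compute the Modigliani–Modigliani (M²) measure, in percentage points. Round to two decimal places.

Sharpe = (Rp − Rf) / σp = (11.68% − 4.77%) / 31.50% = 0.2194
M² = Rf + Sharpe × σm = 4.77% + 0.2194 × 12.30% = 7.4686%

7.47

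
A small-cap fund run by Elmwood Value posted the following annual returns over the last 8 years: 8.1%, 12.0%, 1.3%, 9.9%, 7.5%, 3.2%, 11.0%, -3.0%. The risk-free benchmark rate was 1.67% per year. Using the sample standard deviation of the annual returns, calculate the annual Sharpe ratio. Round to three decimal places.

r̄ = (8.1 + 12 + 1.3 + 9.9 + 7.5 + 3.2 + 11 − 3) / 8 = 50.00 / 8 = 6.2500%
Σ(r − r̄)² = (8.1 − 6.2500)² + (12 − 6.2500)² + … = 193.3000
sample σ = √(193.3000 / 7) = √27.6143 = 5.2549%
Sharpe = (r̄ − rf) / σ = (6.2500 − 1.67) / 5.2549 = 4.5800 / 5.2549 = 0.8716

0.872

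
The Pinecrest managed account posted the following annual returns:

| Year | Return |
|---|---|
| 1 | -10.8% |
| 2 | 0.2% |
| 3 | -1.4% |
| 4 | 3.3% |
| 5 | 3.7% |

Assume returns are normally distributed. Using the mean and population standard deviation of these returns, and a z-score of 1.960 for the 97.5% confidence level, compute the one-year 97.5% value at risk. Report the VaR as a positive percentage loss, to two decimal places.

11.31

μ = (-10.8 + 0.2 − 1.4 + 3.3 + 3.7) / 5 = -5.00 / 5 = -1.0000%
Population std dev = √[138.2200 / 5] = 5.2578%
VaR = −(μ − z·σ) = −(-1.0000 − 1.960 × 5.2578) = −(-11.3053) = 11.3053%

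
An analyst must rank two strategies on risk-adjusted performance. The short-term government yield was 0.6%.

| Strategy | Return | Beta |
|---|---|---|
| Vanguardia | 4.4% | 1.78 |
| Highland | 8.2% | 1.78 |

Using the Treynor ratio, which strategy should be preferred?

Vanguardia: Treynor = (4.4% − 0.6%) / 1.78 = 2.135
Highland: Treynor = (8.2% − 0.6%) / 1.78 = 4.270
Highest: Highland (4.270).

Highland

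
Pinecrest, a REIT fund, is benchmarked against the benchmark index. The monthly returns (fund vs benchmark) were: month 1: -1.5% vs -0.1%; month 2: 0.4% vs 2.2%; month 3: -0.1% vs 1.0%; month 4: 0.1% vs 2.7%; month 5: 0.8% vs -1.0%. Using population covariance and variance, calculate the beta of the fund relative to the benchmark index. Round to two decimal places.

0.07

r̄p = -0.0600%,  r̄m = 0.9600%
Cov = Σ(rp − r̄p)(rm − r̄m) / 5 = 0.1376
Var(rm) = Σ(rm − r̄m)² / 5 = 1.9064
β = Cov / Var = 0.1376 / 1.9064 = 0.0722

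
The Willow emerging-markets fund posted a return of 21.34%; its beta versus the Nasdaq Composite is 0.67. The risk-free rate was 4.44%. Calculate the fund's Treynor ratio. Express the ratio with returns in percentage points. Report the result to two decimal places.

25.22

Treynor = (Rp − Rf) / β = (21.34% − 4.44%) / 0.67 = 16.90 / 0.67 = 25.2239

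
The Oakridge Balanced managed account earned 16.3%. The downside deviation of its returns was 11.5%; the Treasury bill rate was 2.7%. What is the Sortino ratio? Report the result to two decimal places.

1.18

Sortino = (Rp − Rf) / σd = (16.3% − 2.7%) / 11.5% = 13.60% / 11.5% = 1.1826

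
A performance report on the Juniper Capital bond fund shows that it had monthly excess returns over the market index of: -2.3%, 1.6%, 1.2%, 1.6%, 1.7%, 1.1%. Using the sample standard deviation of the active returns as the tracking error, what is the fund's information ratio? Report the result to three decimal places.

Mean return r̄ = 4.90 / 6 = 0.8167%
Sample σ = √[Σ(r − r̄)² / 5] = √[11.9483 / 5] = √2.3897 = 1.5459%
IR = r̄ / tracking error = 0.8167 / 1.5459 = 0.5283

0.528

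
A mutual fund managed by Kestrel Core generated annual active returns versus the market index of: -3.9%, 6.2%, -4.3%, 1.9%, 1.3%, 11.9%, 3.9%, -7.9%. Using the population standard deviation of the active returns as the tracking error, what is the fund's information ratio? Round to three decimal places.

0.190

r̄ = (-3.9 + 6.2 − 4.3 + 1.9 + 1.3 + 11.9 + 3.9 − 7.9) / 8 = 1.1375%
Population std dev = √[286.3188 / 8] = 5.9825%
IR = r̄ / tracking error = 1.1375 / 5.9825 = 0.1901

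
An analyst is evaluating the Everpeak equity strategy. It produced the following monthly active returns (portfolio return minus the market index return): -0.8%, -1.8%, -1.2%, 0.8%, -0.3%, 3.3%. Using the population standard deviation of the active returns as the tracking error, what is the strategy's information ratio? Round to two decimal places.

r̄ = (-0.8 − 1.8 − 1.2 + 0.8 − 0.3 + 3.3) / 6 = 0.0000%
Population std dev = √[16.9400 / 6] = 1.6803%
IR = r̄ / tracking error = 0.0000 / 1.6803 = 0.0000

0.00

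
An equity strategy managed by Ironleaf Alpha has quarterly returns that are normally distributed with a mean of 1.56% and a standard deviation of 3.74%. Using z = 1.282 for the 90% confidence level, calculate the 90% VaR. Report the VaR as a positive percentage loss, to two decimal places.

3.23

VaR (as % loss) = −(μ − z·σ) = −(1.56% − 1.282 × 3.74%) = −(-3.23468%) = 3.23468%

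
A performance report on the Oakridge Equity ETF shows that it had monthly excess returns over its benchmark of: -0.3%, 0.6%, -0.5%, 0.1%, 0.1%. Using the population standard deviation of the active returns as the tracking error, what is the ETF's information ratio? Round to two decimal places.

0.00

r̄ = (-0.3 + 0.6 − 0.5 + 0.1 + 0.1) / 5 = 0.00 / 5 = 0.0000%
Population σ = √[Σ(r − r̄)² / 5] = √[0.7200 / 5] = √0.1440 = 0.3795%
IR = r̄ / tracking error = 0.0000 / 0.3795 = 0.0000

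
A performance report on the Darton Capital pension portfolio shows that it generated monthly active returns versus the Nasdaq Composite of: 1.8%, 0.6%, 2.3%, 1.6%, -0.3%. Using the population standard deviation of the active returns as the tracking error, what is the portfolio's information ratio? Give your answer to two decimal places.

μ = (1.8 + 0.6 + 2.3 + 1.6 − 0.3) / 5 = 1.2000%
Population σ = √[Σ(r − μ)² / 5] = √[4.3400 / 5] = √0.8680 = 0.9317%
IR = μ / tracking error = 1.2000 / 0.9317 = 1.2880

1.29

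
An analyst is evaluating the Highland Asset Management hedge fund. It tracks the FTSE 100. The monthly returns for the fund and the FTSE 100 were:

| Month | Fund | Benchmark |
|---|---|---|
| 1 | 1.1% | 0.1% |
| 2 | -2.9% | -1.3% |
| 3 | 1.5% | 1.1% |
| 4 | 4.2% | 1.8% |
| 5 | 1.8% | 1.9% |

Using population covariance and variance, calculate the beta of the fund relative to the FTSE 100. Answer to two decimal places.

1.73

r̄p = 1.1400%,  r̄m = 0.7200%
Cov = Σ(rp − r̄p)(rm − r̄m) / 5 = 2.4812
Var(rm) = Σ(rm − r̄m)² / 5 = 1.4336
β = Cov / Var = 2.4812 / 1.4336 = 1.7307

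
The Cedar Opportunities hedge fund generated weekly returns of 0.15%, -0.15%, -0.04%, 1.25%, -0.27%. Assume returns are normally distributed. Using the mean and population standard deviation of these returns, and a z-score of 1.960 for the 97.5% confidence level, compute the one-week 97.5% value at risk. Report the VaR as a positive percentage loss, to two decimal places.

0.89

Mean return r̄ = 0.940 / 5 = 0.1880%
Population std dev = √[1.5053 / 5] = 0.5487%
VaR = −(r̄ − z·σ) = −(0.1880 − 1.960 × 0.5487) = −(-0.8875) = 0.8875%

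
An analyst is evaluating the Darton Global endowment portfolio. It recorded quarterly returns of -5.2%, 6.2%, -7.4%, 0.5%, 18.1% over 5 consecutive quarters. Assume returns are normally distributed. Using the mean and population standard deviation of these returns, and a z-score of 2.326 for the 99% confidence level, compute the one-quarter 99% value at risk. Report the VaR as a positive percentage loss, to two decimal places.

18.84

r̄ = (-5.2 + 6.2 − 7.4 + 0.5 + 18.1) / 5 = 12.20 / 5 = 2.4400%
Population σ = √[Σ(r − r̄)² / 5] = √[418.3320 / 5] = √83.6664 = 9.1469%
VaR = −(r̄ − z·σ) = −(2.4400 − 2.326 × 9.1469) = −(-18.8357) = 18.8357%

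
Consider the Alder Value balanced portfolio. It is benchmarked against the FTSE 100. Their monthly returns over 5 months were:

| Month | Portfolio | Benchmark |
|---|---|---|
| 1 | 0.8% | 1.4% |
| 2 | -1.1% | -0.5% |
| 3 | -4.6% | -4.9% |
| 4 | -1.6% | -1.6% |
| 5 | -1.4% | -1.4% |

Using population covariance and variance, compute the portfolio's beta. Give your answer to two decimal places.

0.84

r̄p = -1.5800%,  r̄m = -1.4000%
Cov = Σ(rp − r̄p)(rm − r̄m) / 5 = 3.5340
Var(rm) = Σ(rm − r̄m)² / 5 = 4.1880
β = Cov / Var = 3.5340 / 4.1880 = 0.8438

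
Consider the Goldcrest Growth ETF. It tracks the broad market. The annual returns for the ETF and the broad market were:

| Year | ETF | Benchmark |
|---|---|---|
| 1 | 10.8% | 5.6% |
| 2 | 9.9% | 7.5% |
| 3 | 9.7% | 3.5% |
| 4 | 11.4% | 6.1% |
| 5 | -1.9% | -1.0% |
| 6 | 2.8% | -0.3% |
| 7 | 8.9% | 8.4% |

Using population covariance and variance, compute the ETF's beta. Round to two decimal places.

r̄p = 7.3714%,  r̄m = 4.2571%
Cov = Σ(rp − r̄p)(rm − r̄m) / 7 = 13.4816
Var(rm) = Σ(rm − r̄m)² / 7 = 11.6939
β = Cov / Var = 13.4816 / 11.6939 = 1.1529

1.15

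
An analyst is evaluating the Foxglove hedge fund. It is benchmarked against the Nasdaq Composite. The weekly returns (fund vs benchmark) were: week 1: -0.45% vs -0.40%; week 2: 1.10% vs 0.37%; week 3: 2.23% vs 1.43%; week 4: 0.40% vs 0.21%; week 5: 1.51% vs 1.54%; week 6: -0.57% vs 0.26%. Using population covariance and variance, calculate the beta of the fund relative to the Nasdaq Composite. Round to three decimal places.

1.260

r̄p = 0.7033%,  r̄m = 0.5683%
Cov = Σ(rp − r̄p)(rm − r̄m) / 6 = 0.6065
Var(rm) = Σ(rm − r̄m)² / 6 = 0.4812
β = Cov / Var = 0.6065 / 0.4812 = 1.2604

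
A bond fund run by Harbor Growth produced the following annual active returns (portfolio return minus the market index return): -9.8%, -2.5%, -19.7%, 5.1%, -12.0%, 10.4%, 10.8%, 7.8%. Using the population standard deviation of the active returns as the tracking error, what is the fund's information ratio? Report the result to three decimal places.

-0.115

μ = (-9.8 − 2.5 − 19.7 + 5.1 − 12 + 10.4 + 10.8 + 7.8) / 8 = -9.90 / 8 = -1.2375%
Σ(r − μ)² = (-9.8 − (-1.2375))² + (-2.5 − (-1.2375))² + … = 933.7788
σ = √[933.7788 / 8] = 10.8038%
IR = μ / tracking error = -1.2375 / 10.8038 = -0.1145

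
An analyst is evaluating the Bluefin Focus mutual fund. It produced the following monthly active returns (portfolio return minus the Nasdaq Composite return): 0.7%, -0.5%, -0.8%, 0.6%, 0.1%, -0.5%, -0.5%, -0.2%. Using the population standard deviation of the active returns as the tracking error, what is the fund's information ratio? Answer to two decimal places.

-0.27

r̄ = (0.7 − 0.5 − 0.8 + 0.6 + 0.1 − 0.5 − 0.5 − 0.2) / 8 = -1.10 / 8 = -0.1375%
Population std dev = √[2.1388 / 8] = 0.5171%
IR = r̄ / tracking error = -0.1375 / 0.5171 = -0.2659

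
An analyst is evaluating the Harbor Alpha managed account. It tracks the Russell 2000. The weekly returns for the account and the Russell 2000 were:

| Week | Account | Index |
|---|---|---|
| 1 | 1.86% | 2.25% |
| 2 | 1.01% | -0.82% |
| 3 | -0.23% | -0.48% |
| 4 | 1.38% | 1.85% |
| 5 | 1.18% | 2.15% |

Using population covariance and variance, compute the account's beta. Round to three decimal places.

r̄p = 1.0400%,  r̄m = 0.9900%
Cov = Σ(rp − r̄p)(rm − r̄m) / 5 = 0.6818
Var(rm) = Σ(rm − r̄m)² / 5 = 1.8220
β = Cov / Var = 0.6818 / 1.8220 = 0.3742

0.374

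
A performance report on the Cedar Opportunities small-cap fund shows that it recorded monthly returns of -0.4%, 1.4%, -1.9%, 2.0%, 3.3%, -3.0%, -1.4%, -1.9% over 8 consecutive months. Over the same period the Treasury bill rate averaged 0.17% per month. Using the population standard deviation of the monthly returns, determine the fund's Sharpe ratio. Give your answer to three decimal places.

-0.196

r̄ = (-0.4 + 1.4 − 1.9 + 2 + 3.3 − 3 − 1.4 − 1.9) / 8 = -0.2375%
Population std dev = √[34.7388 / 8] = 2.0838%
Sharpe = (r̄ − rf) / σ = (-0.2375 − 0.17) / 2.0838 = -0.4075 / 2.0838 = -0.1956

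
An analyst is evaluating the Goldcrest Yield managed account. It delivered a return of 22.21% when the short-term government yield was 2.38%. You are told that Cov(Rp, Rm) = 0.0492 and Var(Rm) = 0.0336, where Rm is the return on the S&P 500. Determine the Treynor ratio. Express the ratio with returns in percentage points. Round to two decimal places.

13.54

β = Cov / Var = 0.0492 / 0.0336 = 1.4643
Treynor = (Rp − Rf) / β = (22.21% − 2.38%) / 1.4643 = 19.83 / 1.4643 = 13.5423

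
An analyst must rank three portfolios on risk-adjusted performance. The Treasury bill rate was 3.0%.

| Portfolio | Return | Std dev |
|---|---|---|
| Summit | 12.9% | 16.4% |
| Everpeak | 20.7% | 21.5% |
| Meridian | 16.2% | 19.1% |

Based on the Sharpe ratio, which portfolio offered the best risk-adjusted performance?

Summit: Sharpe ratio = (12.9% − 3.0%) / 16.4% = 0.604
Everpeak: Sharpe ratio = (20.7% − 3.0%) / 21.5% = 0.823
Meridian: Sharpe ratio = (16.2% − 3.0%) / 19.1% = 0.691
Highest: Everpeak (0.823).

Everpeak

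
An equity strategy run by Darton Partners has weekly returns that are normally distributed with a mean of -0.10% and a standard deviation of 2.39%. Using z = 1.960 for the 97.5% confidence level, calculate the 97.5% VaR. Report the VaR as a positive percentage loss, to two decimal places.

4.78

VaR (as % loss) = −(μ − z·σ) = −(-0.10% − 1.960 × 2.39%) = −(-4.7844%) = 4.7844%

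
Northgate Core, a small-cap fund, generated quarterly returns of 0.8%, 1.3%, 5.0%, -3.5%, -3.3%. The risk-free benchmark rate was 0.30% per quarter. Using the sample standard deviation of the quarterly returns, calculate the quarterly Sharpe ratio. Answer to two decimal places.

r̄ = (0.8 + 1.3 + 5 − 3.5 − 3.3) / 5 = 0.0600%
Sample σ = √[Σ(r − r̄)² / 4] = √[50.4520 / 4] = √12.6130 = 3.5515%
Sharpe = (r̄ − rf) / σ = (0.0600 − 0.3) / 3.5515 = -0.2400 / 3.5515 = -0.0676

-0.07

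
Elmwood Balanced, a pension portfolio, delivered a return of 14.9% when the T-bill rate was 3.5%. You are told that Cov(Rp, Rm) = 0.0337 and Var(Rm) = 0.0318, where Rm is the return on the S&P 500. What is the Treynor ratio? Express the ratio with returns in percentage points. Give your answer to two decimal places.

10.76

β = Cov / Var = 0.0337 / 0.0318 = 1.0597
Treynor = (Rp − Rf) / β = (14.9% − 3.5%) / 1.0597 = 11.40 / 1.0597 = 10.7578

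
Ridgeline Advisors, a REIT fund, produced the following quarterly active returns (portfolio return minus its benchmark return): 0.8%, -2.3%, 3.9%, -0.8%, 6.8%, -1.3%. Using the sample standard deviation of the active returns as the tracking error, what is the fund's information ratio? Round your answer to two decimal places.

r̄ = (0.8 − 2.3 + 3.9 − 0.8 + 6.8 − 1.3) / 6 = 7.10 / 6 = 1.1833%
Sample std dev = √[61.3083 / 5] = 3.5017%
IR = r̄ / tracking error = 1.1833 / 3.5017 = 0.3379

0.34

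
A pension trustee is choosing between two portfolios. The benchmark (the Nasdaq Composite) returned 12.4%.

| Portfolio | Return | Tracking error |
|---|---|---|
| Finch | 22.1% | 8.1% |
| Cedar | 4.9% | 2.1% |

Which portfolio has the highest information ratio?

Finch

Finch: IR = (22.1% − 12.4%) / 8.1% = 1.198
Cedar: IR = (4.9% − 12.4%) / 2.1% = -3.571
Highest: Finch (1.198).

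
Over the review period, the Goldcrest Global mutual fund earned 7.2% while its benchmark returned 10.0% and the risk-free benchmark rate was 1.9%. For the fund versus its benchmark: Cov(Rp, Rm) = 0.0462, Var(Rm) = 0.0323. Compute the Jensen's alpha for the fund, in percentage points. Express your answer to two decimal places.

β = Cov / Var = 0.0462 / 0.0323 = 1.4303
E[R] = Rf + β(Rm − Rf) = 1.9% + 1.4303 × (10.0% − 1.9%) = 13.4854%
α = Rp − E[R] = 7.2% − 13.4854% = -6.2854

-6.29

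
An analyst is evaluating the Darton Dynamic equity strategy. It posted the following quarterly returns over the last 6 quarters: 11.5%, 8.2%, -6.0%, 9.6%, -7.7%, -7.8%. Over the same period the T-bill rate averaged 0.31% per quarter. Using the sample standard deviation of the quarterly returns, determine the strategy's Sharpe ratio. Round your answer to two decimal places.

0.11

Mean return r̄ = 7.80 / 6 = 1.3000%
Σ(r − r̄)² = 437.6400; sample σ = √(437.6400/5) = 9.3556%
Sharpe = (r̄ − rf) / σ = (1.3000 − 0.31) / 9.3556 = 0.9900 / 9.3556 = 0.1058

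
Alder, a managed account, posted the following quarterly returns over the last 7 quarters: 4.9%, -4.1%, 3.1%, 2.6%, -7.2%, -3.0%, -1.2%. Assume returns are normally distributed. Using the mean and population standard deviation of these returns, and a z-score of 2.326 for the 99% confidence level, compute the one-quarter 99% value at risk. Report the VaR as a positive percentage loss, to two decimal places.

10.17

μ = (4.9 − 4.1 + 3.1 + 2.6 − 7.2 − 3 − 1.2) / 7 = -4.90 / 7 = -0.7000%
Population std dev = √[116.0400 / 7] = 4.0715%
VaR = −(μ − z·σ) = −(-0.7000 − 2.326 × 4.0715) = −(-10.1703) = 10.1703%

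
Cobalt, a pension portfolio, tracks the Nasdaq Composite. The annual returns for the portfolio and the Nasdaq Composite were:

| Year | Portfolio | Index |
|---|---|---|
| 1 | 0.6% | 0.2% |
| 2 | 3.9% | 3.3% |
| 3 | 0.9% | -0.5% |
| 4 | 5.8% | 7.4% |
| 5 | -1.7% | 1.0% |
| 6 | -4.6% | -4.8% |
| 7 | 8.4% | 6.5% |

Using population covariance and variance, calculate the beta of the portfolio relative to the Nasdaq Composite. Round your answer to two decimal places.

0.98

r̄p = 1.9000%,  r̄m = 1.8714%
Cov = Σ(rp − r̄p)(rm − r̄m) / 7 = 15.0786
Var(rm) = Σ(rm − r̄m)² / 7 = 15.3878
β = Cov / Var = 15.0786 / 15.3878 = 0.9799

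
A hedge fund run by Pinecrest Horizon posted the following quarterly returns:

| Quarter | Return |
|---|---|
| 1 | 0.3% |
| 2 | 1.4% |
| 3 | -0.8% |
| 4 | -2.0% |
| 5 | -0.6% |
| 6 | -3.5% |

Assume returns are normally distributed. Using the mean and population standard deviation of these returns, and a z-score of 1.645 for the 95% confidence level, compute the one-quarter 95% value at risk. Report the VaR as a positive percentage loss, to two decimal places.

r̄ = (0.3 + 1.4 − 0.8 − 2 − 0.6 − 3.5) / 6 = -5.20 / 6 = -0.8667%
Population σ = √[Σ(r − r̄)² / 6] = √[14.7933 / 6] = √2.4656 = 1.5702%
VaR = −(r̄ − z·σ) = −(-0.8667 − 1.645 × 1.5702) = −(-3.4497) = 3.4497%

3.45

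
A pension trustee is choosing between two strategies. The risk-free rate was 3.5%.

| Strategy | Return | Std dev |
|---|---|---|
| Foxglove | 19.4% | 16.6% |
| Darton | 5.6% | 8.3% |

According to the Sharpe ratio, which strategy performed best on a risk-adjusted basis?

Foxglove

Foxglove: Sharpe ratio = (19.4% − 3.5%) / 16.6% = 0.958
Darton: Sharpe ratio = (5.6% − 3.5%) / 8.3% = 0.253
Highest: Foxglove (0.958).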